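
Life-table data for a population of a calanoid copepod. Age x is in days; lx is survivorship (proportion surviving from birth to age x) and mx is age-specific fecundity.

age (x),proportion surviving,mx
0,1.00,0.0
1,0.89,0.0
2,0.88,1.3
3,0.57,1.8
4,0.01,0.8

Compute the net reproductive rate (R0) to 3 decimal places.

2.178

lx·mx by age: 0, 0, 1.144, 1.026, 0.008
R0 = Σ lx·mx = 2.178 → 2.178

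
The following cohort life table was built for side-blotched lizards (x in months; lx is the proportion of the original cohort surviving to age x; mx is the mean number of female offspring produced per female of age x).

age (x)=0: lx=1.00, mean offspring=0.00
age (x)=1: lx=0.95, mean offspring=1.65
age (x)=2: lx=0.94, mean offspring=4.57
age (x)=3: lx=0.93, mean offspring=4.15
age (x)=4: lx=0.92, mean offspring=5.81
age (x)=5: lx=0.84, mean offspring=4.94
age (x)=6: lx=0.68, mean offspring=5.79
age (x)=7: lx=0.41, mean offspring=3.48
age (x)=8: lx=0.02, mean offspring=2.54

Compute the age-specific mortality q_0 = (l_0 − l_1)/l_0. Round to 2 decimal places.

0.05

q_0 = (l_0 − l_1) / l_0 = (1 − 0.95) / 1
     = 0.05 / 1 = 0.05 → 0.05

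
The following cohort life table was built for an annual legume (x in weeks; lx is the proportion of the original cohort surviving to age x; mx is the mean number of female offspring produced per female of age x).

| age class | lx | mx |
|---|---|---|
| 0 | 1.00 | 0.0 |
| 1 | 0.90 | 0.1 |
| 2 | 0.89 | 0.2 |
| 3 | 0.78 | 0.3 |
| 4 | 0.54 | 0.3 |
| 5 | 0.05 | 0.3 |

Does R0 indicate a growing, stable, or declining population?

declining

R0 = Σ lx·mx = 0 + 0.09 + 0.178 + 0.234 + 0.162 + 0.015 = 0.679
R0 < 1, so the population is declining.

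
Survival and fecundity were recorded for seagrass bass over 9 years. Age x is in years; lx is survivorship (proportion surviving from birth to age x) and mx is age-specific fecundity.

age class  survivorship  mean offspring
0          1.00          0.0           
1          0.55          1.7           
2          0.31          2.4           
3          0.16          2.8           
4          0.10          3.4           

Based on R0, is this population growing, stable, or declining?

growing

R0 = Σ lx·mx = 0 + 0.935 + 0.744 + 0.448 + 0.34 = 2.467
R0 > 1, so the population is growing.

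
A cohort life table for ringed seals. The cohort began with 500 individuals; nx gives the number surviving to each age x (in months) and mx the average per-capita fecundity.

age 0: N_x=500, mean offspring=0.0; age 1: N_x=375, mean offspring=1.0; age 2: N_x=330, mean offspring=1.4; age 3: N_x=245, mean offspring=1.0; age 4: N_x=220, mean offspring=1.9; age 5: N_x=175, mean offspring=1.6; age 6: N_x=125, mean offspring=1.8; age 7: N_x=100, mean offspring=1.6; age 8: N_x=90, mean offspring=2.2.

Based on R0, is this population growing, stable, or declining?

growing

lx = nx/n0 = nx/500: 1, 0.75, 0.66, 0.49, 0.44, 0.35, 0.25, 0.2, 0.18
R0 = Σ lx·mx = 0 + 0.75 + 0.924 + 0.49 + 0.836 + 0.56 + 0.45 + 0.32 + 0.396 = 4.726
R0 > 1, so the population is growing.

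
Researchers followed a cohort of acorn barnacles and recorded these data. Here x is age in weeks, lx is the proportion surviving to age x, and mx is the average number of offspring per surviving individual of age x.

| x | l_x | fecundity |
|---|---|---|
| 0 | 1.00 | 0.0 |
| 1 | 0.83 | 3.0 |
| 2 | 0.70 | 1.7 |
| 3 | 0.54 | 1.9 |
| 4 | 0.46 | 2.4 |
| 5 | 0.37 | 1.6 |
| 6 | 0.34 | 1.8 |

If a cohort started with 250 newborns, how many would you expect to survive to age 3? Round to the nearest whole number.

Expected survivors = N0 · l_3 = 250 × 0.54 = 135 → 135

135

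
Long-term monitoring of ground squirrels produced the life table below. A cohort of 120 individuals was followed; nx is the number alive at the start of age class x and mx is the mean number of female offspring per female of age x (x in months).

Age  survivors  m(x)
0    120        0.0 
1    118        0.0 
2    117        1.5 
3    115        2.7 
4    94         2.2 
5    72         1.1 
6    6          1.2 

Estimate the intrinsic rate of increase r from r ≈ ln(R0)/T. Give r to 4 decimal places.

lx = nx/n0 = nx/120: 1, 0.98333…, 0.975, 0.95833…, 0.78333…, 0.6, 0.05
R0 = Σ lx·mx = 0 + 0 + 1.4625 + 2.5875… + 1.72333… + 0.66 + 0.06 = 6.493333…
Σ x·lx·mx = 21.240833…; T = 21.240833…/6.493333… = 3.27118…
r ≈ ln(R0)/T = ln(6.493333…)/3.27118… = 0.571897… → 0.5719

0.5719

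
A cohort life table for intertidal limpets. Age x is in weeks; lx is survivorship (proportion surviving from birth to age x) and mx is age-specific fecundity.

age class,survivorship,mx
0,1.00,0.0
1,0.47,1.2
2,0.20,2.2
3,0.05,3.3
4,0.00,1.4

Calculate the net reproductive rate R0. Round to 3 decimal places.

1.169

lx·mx by age: 0, 0.564, 0.44, 0.165, 0
R0 = Σ lx·mx = 1.169 → 1.169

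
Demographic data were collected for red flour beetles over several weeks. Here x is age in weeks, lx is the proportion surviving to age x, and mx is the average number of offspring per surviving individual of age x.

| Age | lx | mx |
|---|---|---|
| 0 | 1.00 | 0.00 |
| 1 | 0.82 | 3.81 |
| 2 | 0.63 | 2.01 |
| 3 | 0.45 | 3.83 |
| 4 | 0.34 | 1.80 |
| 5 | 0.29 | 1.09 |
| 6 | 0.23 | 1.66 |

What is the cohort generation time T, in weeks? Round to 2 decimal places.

lx·mx: 0, 3.1242, 1.2663, 1.7235, 0.612, 0.3161, 0.3818 → R0 = 7.4239
x·lx·mx: 0, 3.1242, 2.5326, 5.1705, 2.448, 1.5805, 2.2908 → Σ = 17.1466
T = 17.1466 / 7.4239 = 2.309649… → 2.31

2.31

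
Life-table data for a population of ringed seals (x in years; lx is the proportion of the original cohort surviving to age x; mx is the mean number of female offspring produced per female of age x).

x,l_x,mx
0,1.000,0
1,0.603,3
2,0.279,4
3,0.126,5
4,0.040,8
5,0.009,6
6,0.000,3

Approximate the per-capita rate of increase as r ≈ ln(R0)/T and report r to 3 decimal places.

0.719

R0 = Σ lx·mx = 0 + 1.809 + 1.116 + 0.63 + 0.32 + 0.054 + 0 = 3.929
Σ x·lx·mx = 7.481; T = 7.481/3.929 = 1.90405…
r ≈ ln(R0)/T = ln(3.929)/1.90405… = 0.71867… → 0.719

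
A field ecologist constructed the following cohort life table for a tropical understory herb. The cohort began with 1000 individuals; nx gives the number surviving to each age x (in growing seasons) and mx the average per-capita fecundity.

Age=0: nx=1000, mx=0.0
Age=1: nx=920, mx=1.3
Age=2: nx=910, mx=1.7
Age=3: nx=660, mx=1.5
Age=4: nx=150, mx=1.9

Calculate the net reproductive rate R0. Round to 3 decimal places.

lx = nx/n0 = nx/1000: 1, 0.92, 0.91, 0.66, 0.15
lx·mx by age: 0, 1.196, 1.547, 0.99, 0.285
R0 = Σ lx·mx = 4.018 → 4.018

4.018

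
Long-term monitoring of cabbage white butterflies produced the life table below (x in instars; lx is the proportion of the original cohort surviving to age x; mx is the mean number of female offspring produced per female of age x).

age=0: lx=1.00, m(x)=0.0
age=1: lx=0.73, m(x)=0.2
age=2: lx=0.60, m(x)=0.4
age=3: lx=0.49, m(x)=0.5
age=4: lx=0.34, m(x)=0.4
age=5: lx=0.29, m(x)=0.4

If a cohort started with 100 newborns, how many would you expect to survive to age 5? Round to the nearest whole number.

29

Expected survivors = N0 · l_5 = 100 × 0.29 = 29 → 29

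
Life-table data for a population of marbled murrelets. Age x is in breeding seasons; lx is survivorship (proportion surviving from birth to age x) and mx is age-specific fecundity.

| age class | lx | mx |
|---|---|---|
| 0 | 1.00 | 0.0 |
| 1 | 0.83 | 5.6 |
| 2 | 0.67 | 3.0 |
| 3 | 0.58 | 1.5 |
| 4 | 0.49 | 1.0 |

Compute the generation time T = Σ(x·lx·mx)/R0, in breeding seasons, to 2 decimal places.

lx·mx: 0, 4.648, 2.01, 0.87, 0.49 → R0 = 8.018
x·lx·mx: 0, 4.648, 4.02, 2.61, 1.96 → Σ = 13.238
T = 13.238 / 8.018 = 1.651035… → 1.65

1.65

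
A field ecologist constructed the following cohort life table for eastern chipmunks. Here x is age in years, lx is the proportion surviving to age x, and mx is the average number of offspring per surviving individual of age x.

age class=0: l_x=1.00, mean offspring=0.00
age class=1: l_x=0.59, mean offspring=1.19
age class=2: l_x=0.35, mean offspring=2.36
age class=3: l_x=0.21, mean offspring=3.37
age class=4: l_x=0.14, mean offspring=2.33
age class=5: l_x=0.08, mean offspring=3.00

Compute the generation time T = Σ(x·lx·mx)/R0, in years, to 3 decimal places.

lx·mx: 0, 0.7021, 0.826, 0.7077, 0.3262, 0.24 → R0 = 2.802
x·lx·mx: 0, 0.7021, 1.652, 2.1231, 1.3048, 1.2 → Σ = 6.982
T = 6.982 / 2.802 = 2.491792… → 2.492

2.492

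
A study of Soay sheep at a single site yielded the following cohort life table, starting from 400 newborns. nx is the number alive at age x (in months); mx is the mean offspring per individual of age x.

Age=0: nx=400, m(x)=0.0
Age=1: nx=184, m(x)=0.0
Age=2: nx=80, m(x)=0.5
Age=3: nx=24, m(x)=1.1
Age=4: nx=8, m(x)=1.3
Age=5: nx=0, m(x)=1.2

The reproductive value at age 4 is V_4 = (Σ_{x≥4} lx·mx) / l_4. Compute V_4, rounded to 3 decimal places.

lx = nx/n0 = nx/400: 1, 0.46, 0.2, 0.06, 0.02, 0
lx·mx for x ≥ 4: 0.026, 0 → sum = 0.026
V_4 = 0.026 / l_4 = 0.026 / 0.02 = 1.3 → 1.300

1.300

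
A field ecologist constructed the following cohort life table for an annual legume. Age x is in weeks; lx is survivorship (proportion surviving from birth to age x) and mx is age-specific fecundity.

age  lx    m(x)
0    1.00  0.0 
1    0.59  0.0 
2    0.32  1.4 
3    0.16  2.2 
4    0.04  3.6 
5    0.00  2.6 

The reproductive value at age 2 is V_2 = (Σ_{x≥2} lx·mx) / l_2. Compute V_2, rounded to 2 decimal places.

2.95

lx·mx for x ≥ 2: 0.448, 0.352, 0.144, 0 → sum = 0.944
V_2 = 0.944 / l_2 = 0.944 / 0.32 = 2.95 → 2.95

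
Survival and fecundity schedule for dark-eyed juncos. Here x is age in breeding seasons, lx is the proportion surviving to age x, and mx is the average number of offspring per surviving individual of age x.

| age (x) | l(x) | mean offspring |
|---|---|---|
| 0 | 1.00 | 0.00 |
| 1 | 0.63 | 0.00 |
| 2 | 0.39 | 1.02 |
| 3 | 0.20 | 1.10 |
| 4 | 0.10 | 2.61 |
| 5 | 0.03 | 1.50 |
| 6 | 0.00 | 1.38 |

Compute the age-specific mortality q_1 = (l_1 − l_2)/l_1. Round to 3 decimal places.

q_1 = (l_1 − l_2) / l_1 = (0.63 − 0.39) / 0.63
     = 0.24 / 0.63 = 0.380952… → 0.381

0.381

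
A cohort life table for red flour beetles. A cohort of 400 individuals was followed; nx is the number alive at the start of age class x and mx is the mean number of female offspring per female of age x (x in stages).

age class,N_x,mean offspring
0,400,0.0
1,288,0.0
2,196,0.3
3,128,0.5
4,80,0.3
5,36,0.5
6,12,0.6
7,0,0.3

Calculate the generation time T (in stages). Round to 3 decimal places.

3.133

lx = nx/n0 = nx/400: 1, 0.72, 0.49, 0.32, 0.2, 0.09, 0.03, 0
lx·mx: 0, 0, 0.147, 0.16, 0.06, 0.045, 0.018, 0 → R0 = 0.43
x·lx·mx: 0, 0, 0.294, 0.48, 0.24, 0.225, 0.108, 0 → Σ = 1.347
T = 1.347 / 0.43 = 3.132558… → 3.133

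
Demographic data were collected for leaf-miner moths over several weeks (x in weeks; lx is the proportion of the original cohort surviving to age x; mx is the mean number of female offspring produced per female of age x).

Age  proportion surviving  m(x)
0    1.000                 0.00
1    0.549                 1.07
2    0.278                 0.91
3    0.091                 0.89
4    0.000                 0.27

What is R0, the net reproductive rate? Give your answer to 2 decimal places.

lx·mx by age: 0, 0.58743, 0.25298, 0.08099, 0
R0 = Σ lx·mx = 0.9214 → 0.92

0.92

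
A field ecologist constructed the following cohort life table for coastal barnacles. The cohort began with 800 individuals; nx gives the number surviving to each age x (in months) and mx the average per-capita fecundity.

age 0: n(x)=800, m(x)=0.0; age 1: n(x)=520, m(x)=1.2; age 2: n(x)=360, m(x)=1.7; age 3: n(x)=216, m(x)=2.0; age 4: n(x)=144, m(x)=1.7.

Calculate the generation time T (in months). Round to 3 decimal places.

lx = nx/n0 = nx/800: 1, 0.65, 0.45, 0.27, 0.18
lx·mx: 0, 0.78, 0.765, 0.54, 0.306 → R0 = 2.391
x·lx·mx: 0, 0.78, 1.53, 1.62, 1.224 → Σ = 5.154
T = 5.154 / 2.391 = 2.155583… → 2.156

2.156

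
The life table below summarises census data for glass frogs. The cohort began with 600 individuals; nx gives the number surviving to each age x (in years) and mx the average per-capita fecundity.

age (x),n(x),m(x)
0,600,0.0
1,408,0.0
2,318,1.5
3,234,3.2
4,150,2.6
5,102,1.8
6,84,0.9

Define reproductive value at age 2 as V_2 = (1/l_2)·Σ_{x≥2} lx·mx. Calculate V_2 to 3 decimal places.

5.896

lx = nx/n0 = nx/600: 1, 0.68, 0.53, 0.39, 0.25, 0.17, 0.14
lx·mx for x ≥ 2: 0.795, 1.248, 0.65, 0.306, 0.126 → sum = 3.125
V_2 = 3.125 / l_2 = 3.125 / 0.53 = 5.896226… → 5.896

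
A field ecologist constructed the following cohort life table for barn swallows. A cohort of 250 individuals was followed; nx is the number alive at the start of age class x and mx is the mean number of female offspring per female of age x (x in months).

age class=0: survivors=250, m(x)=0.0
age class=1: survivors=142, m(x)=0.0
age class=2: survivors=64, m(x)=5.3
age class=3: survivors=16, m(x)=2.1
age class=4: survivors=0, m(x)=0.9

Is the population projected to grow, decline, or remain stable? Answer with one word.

growing

lx = nx/n0 = nx/250: 1, 0.568, 0.256, 0.064, 0
R0 = Σ lx·mx = 0 + 0 + 1.3568 + 0.1344 + 0 = 1.4912
R0 > 1, so the population is growing.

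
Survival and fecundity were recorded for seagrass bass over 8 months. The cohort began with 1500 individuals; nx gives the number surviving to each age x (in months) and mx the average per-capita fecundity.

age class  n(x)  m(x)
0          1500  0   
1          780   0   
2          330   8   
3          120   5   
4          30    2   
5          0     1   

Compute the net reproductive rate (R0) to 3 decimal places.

lx = nx/n0 = nx/1500: 1, 0.52, 0.22, 0.08, 0.02, 0
lx·mx by age: 0, 0, 1.76, 0.4, 0.04, 0
R0 = Σ lx·mx = 2.2 → 2.200

2.200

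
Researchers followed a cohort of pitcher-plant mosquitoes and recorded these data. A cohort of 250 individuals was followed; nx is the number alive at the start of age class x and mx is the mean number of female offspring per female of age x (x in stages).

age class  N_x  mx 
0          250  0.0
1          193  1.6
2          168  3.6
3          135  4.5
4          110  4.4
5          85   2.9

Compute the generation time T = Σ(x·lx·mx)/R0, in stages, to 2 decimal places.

lx = nx/n0 = nx/250: 1, 0.772, 0.672, 0.54, 0.44, 0.34
lx·mx: 0, 1.2352, 2.4192, 2.43, 1.936, 0.986 → R0 = 9.0064
x·lx·mx: 0, 1.2352, 4.8384, 7.29, 7.744, 4.93 → Σ = 26.0376
T = 26.0376 / 9.0064 = 2.891011… → 2.89

2.89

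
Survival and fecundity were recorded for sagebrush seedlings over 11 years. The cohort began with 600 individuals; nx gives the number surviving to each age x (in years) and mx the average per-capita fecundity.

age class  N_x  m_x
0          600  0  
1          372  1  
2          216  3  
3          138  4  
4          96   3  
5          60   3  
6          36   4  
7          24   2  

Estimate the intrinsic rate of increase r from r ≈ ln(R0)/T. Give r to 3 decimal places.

lx = nx/n0 = nx/600: 1, 0.62, 0.36, 0.23, 0.16, 0.1, 0.06, 0.04
R0 = Σ lx·mx = 0 + 0.62 + 1.08 + 0.92 + 0.48 + 0.3 + 0.24 + 0.08 = 3.72
Σ x·lx·mx = 10.96; T = 10.96/3.72 = 2.94624…
r ≈ ln(R0)/T = ln(3.72)/2.94624… = 0.4459… → 0.446

0.446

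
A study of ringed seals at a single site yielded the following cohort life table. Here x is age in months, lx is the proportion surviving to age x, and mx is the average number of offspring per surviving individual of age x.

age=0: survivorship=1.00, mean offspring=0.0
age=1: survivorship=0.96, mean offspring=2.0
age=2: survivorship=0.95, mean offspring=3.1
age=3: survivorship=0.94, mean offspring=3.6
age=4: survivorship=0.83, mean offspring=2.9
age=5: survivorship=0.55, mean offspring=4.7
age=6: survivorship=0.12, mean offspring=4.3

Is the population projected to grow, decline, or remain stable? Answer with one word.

R0 = Σ lx·mx = 0 + 1.92 + 2.945 + 3.384 + 2.407 + 2.585 + 0.516 = 13.757
R0 > 1, so the population is growing.

growing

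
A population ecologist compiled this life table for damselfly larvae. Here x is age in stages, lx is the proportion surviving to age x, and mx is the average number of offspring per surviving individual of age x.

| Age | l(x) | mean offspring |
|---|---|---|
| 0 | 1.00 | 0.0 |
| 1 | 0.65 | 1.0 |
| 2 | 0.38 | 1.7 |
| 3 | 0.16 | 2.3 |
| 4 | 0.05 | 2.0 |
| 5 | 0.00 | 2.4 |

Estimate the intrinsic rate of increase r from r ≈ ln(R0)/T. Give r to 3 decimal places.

R0 = Σ lx·mx = 0 + 0.65 + 0.646 + 0.368 + 0.1 + 0 = 1.764
Σ x·lx·mx = 3.446; T = 3.446/1.764 = 1.95351…
r ≈ ln(R0)/T = ln(1.764)/1.95351… = 0.29055… → 0.291

0.291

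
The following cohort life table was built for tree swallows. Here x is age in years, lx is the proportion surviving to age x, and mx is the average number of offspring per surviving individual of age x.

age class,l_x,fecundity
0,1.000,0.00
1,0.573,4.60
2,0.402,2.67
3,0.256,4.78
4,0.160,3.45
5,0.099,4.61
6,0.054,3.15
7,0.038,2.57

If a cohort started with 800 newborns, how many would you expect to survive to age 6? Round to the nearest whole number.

43

Expected survivors = N0 · l_6 = 800 × 0.054 = 43.2 → 43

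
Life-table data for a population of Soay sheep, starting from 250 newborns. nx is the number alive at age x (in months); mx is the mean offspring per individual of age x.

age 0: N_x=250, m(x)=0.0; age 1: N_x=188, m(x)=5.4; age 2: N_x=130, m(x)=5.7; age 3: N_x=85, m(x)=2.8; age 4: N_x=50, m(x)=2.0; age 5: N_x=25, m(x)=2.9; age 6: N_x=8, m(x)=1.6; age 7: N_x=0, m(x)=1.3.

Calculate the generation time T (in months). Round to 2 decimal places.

lx = nx/n0 = nx/250: 1, 0.752, 0.52, 0.34, 0.2, 0.1, 0.032, 0
lx·mx: 0, 4.0608, 2.964, 0.952, 0.4, 0.29, 0.0512, 0 → R0 = 8.718
x·lx·mx: 0, 4.0608, 5.928, 2.856, 1.6, 1.45, 0.3072, 0 → Σ = 16.202
T = 16.202 / 8.718 = 1.858454… → 1.86

1.86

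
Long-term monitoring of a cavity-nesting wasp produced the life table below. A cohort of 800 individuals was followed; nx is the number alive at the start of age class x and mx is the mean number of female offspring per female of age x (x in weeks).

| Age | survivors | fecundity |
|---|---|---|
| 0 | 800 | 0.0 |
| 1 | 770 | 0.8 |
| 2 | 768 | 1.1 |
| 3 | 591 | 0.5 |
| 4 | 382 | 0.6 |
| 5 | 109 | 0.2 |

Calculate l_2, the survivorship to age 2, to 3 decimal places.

l_2 = n_2/n_0 = 768/800 = 0.96 → 0.960

0.960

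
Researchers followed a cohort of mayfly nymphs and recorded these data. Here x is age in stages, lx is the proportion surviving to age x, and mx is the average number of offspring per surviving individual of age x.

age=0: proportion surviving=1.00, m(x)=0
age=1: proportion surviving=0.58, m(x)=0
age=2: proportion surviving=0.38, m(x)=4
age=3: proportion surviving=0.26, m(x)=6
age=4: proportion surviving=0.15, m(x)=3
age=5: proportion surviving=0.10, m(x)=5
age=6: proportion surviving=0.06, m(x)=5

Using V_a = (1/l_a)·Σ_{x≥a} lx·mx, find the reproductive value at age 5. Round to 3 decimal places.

lx·mx for x ≥ 5: 0.5, 0.3 → sum = 0.8
V_5 = 0.8 / l_5 = 0.8 / 0.1 = 8 → 8.000

8.000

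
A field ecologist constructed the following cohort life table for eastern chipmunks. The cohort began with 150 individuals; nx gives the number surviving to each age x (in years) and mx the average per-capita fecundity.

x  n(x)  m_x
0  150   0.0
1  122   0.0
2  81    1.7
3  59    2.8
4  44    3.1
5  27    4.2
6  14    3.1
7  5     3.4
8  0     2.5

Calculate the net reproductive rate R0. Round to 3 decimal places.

4.087

lx = nx/n0 = nx/150: 1, 0.81333…, 0.54, 0.39333…, 0.29333…, 0.18, 0.09333…, 0.03333…, 0
lx·mx by age: 0, 0, 0.918, 1.101333…, 0.909333…, 0.756, 0.289333…, 0.113333…, 0
R0 = Σ lx·mx = 4.087333… → 4.087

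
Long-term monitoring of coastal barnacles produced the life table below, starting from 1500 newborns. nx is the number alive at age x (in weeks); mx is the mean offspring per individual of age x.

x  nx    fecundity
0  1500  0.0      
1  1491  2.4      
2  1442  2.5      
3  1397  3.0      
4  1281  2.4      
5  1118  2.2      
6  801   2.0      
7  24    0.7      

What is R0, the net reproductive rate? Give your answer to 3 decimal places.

lx = nx/n0 = nx/1500: 1, 0.994, 0.96133…, 0.93133…, 0.854, 0.74533…, 0.534, 0.016
lx·mx by age: 0, 2.3856, 2.403333…, 2.794…, 2.0496, 1.639733…, 1.068, 0.0112
R0 = Σ lx·mx = 12.351467… → 12.351

12.351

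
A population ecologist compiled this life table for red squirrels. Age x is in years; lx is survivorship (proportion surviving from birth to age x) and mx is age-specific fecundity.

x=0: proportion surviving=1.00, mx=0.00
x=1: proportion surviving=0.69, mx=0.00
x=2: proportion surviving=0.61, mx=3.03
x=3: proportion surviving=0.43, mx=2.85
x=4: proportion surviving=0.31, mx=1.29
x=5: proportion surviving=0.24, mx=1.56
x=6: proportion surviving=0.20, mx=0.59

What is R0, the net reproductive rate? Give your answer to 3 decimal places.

lx·mx by age: 0, 0, 1.8483, 1.2255, 0.3999, 0.3744, 0.118
R0 = Σ lx·mx = 3.9661 → 3.966

3.966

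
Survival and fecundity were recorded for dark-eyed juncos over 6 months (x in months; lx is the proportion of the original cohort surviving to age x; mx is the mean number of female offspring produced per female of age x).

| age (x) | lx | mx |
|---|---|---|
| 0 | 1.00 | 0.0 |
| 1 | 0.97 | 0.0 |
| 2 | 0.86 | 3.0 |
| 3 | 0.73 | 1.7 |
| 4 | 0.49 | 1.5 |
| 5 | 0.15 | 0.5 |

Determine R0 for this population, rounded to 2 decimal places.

4.63

lx·mx by age: 0, 0, 2.58, 1.241, 0.735, 0.075
R0 = Σ lx·mx = 4.631 → 4.63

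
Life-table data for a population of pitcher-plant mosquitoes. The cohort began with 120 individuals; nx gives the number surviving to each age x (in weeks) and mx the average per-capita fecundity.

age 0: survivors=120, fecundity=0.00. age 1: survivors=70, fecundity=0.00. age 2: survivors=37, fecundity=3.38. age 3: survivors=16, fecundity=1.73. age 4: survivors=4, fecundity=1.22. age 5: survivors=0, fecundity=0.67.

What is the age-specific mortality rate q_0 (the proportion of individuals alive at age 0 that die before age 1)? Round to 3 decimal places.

0.417

lx = nx/n0 = nx/120: 1, 0.58333…, 0.30833…, 0.13333…, 0.03333…, 0
q_0 = (l_0 − l_1) / l_0 = (1 − 0.583333…) / 1
     = 0.416667… / 1 = 0.416667… → 0.417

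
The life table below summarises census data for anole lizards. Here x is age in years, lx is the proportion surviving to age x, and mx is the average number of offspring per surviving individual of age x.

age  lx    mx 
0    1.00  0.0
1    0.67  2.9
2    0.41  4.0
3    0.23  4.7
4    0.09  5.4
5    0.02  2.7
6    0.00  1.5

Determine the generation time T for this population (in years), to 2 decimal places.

lx·mx: 0, 1.943, 1.64, 1.081, 0.486, 0.054, 0 → R0 = 5.204
x·lx·mx: 0, 1.943, 3.28, 3.243, 1.944, 0.27, 0 → Σ = 10.68
T = 10.68 / 5.204 = 2.052267… → 2.05

2.05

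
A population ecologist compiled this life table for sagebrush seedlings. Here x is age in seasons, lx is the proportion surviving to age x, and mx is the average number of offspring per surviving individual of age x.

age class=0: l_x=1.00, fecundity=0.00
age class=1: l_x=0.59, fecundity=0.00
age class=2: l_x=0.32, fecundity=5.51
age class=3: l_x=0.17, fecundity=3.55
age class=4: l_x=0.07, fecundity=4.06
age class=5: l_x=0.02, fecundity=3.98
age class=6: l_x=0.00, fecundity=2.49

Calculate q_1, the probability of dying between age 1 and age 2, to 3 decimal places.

0.458

q_1 = (l_1 − l_2) / l_1 = (0.59 − 0.32) / 0.59
     = 0.27 / 0.59 = 0.457627… → 0.458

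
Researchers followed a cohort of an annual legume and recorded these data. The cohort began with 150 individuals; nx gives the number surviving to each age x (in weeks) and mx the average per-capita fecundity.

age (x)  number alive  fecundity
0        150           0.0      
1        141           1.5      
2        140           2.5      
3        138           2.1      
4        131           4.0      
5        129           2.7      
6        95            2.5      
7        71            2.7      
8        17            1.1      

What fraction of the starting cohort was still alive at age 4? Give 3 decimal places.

l_4 = n_4/n_0 = 131/150 = 0.873333… → 0.873

0.873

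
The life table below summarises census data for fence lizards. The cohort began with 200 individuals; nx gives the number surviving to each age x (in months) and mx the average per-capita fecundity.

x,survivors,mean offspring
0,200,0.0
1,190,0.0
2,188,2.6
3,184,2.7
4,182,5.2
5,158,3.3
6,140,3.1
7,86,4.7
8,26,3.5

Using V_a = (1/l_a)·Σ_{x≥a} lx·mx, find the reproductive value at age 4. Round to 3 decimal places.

lx = nx/n0 = nx/200: 1, 0.95, 0.94, 0.92, 0.91, 0.79, 0.7, 0.43, 0.13
lx·mx for x ≥ 4: 4.732, 2.607, 2.17, 2.021, 0.455 → sum = 11.985
V_4 = 11.985 / l_4 = 11.985 / 0.91 = 13.17033… → 13.170

13.170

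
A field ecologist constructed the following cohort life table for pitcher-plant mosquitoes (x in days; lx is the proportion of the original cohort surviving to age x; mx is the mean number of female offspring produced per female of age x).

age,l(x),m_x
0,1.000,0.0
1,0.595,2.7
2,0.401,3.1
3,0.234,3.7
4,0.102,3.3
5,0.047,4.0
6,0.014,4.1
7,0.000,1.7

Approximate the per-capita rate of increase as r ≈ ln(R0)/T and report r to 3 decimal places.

0.672

R0 = Σ lx·mx = 0 + 1.6065 + 1.2431 + 0.8658 + 0.3366 + 0.188 + 0.0574 + 0 = 4.2974
Σ x·lx·mx = 9.3209; T = 9.3209/4.2974 = 2.16896…
r ≈ ln(R0)/T = ln(4.2974)/2.16896… = 0.67222… → 0.672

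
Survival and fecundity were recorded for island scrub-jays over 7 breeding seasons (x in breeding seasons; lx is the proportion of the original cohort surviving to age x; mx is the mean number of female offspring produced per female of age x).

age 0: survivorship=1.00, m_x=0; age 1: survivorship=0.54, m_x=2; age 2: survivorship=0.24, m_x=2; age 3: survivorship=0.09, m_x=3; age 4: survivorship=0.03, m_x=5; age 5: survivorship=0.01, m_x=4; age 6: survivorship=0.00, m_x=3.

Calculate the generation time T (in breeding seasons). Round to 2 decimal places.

lx·mx: 0, 1.08, 0.48, 0.27, 0.15, 0.04, 0 → R0 = 2.02
x·lx·mx: 0, 1.08, 0.96, 0.81, 0.6, 0.2, 0 → Σ = 3.65
T = 3.65 / 2.02 = 1.806931… → 1.81

1.81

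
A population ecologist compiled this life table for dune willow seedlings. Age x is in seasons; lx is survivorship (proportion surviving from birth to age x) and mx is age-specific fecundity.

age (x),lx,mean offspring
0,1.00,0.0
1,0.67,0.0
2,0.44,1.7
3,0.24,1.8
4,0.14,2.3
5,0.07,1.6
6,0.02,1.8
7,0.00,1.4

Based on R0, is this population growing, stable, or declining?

growing

R0 = Σ lx·mx = 0 + 0 + 0.748 + 0.432 + 0.322 + 0.112 + 0.036 + 0 = 1.65
R0 > 1, so the population is growing.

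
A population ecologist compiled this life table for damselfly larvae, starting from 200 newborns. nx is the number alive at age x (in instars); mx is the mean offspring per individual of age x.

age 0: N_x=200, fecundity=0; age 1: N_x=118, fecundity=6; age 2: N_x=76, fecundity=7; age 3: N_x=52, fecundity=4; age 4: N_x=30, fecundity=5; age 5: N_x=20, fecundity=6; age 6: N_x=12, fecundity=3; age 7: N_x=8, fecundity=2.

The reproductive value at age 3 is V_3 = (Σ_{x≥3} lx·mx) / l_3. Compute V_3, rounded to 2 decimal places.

10.19

lx = nx/n0 = nx/200: 1, 0.59, 0.38, 0.26, 0.15, 0.1, 0.06, 0.04
lx·mx for x ≥ 3: 1.04, 0.75, 0.6, 0.18, 0.08 → sum = 2.65
V_3 = 2.65 / l_3 = 2.65 / 0.26 = 10.192308… → 10.19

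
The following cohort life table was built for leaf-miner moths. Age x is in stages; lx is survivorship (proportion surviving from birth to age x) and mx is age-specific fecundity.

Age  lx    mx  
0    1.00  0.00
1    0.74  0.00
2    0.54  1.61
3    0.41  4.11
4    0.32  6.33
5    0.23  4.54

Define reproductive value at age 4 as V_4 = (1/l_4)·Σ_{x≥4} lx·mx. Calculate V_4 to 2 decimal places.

9.59

lx·mx for x ≥ 4: 2.0256, 1.0442 → sum = 3.0698
V_4 = 3.0698 / l_4 = 3.0698 / 0.32 = 9.593125 → 9.59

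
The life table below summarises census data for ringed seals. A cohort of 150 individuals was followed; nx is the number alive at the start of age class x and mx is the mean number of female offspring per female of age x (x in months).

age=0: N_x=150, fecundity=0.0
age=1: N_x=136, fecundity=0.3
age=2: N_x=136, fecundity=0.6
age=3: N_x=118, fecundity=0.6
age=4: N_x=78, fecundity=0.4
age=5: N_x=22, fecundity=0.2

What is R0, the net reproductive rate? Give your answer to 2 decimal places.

lx = nx/n0 = nx/150: 1, 0.90667…, 0.90667…, 0.78667…, 0.52, 0.14667…
lx·mx by age: 0, 0.272…, 0.544…, 0.472…, 0.208, 0.029333…
R0 = Σ lx·mx = 1.525333… → 1.53

1.53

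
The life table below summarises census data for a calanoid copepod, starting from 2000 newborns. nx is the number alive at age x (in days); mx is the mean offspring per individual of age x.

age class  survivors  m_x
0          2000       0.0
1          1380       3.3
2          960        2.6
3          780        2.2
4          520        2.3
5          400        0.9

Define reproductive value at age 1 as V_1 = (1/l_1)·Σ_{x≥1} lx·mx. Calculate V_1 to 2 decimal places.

7.48

lx = nx/n0 = nx/2000: 1, 0.69, 0.48, 0.39, 0.26, 0.2
lx·mx for x ≥ 1: 2.277, 1.248, 0.858, 0.598, 0.18 → sum = 5.161
V_1 = 5.161 / l_1 = 5.161 / 0.69 = 7.47971… → 7.48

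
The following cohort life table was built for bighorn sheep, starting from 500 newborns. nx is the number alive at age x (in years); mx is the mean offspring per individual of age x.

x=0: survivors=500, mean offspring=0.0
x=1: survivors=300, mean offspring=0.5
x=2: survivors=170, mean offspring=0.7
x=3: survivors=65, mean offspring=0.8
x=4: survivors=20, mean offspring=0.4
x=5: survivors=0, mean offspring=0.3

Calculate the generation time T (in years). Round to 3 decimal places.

1.751

lx = nx/n0 = nx/500: 1, 0.6, 0.34, 0.13, 0.04, 0
lx·mx: 0, 0.3, 0.238, 0.104, 0.016, 0 → R0 = 0.658
x·lx·mx: 0, 0.3, 0.476, 0.312, 0.064, 0 → Σ = 1.152
T = 1.152 / 0.658 = 1.75076… → 1.751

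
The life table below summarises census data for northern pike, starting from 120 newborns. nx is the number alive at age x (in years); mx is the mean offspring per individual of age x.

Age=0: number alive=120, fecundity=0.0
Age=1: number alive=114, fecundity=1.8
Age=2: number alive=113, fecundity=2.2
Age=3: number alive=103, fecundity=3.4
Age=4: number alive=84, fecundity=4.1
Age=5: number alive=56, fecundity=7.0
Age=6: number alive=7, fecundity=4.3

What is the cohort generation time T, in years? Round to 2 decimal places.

lx = nx/n0 = nx/120: 1, 0.95, 0.94167…, 0.85833…, 0.7, 0.46667…, 0.05833…
lx·mx: 0, 1.71, 2.071667…, 2.918333…, 2.87, 3.266667…, 0.250833… → R0 = 13.0875…
x·lx·mx: 0, 1.71, 4.143333…, 8.755…, 11.48, 16.333333…, 1.505… → Σ = 43.926667…
T = 43.926667… / 13.0875… = 3.356383… → 3.36

3.36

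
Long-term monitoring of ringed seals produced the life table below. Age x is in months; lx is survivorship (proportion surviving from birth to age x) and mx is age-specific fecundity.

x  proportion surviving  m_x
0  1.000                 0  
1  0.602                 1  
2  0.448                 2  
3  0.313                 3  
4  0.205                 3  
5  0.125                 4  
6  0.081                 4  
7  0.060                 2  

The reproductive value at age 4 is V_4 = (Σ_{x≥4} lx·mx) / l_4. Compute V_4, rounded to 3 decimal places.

lx·mx for x ≥ 4: 0.615, 0.5, 0.324, 0.12 → sum = 1.559
V_4 = 1.559 / l_4 = 1.559 / 0.205 = 7.604878… → 7.605

7.605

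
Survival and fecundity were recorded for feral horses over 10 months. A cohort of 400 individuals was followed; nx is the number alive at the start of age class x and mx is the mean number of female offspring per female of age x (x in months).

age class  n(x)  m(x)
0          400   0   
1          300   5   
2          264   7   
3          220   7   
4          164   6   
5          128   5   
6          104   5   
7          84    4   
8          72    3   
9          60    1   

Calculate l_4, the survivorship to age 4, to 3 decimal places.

0.410

l_4 = n_4/n_0 = 164/400 = 0.41 → 0.410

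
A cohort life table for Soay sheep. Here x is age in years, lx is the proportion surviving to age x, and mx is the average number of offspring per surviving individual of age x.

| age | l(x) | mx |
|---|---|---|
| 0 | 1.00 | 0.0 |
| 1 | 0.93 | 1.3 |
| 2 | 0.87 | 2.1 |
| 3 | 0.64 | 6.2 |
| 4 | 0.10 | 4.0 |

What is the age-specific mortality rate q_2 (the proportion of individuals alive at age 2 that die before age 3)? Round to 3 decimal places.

0.264

q_2 = (l_2 − l_3) / l_2 = (0.87 − 0.64) / 0.87
     = 0.23 / 0.87 = 0.264368… → 0.264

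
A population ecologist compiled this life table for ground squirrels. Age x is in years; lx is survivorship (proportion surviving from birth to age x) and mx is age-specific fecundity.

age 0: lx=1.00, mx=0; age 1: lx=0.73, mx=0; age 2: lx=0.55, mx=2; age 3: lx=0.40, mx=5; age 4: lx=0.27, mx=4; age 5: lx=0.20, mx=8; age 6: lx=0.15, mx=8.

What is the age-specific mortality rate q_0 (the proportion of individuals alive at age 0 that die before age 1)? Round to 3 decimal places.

0.270

q_0 = (l_0 − l_1) / l_0 = (1 − 0.73) / 1
     = 0.27 / 1 = 0.27 → 0.270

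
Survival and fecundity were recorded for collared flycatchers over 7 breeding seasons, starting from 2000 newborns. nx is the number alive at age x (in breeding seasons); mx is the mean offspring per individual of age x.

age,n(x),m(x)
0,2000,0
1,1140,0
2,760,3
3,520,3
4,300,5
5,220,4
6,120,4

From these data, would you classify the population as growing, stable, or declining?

growing

lx = nx/n0 = nx/2000: 1, 0.57, 0.38, 0.26, 0.15, 0.11, 0.06
R0 = Σ lx·mx = 0 + 0 + 1.14 + 0.78 + 0.75 + 0.44 + 0.24 = 3.35
R0 > 1, so the population is growing.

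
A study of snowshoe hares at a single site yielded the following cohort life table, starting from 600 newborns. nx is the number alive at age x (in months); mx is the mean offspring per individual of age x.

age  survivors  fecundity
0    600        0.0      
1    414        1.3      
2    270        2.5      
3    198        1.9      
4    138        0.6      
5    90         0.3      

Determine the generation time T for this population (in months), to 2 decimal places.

2.05

lx = nx/n0 = nx/600: 1, 0.69, 0.45, 0.33, 0.23, 0.15
lx·mx: 0, 0.897, 1.125, 0.627, 0.138, 0.045 → R0 = 2.832
x·lx·mx: 0, 0.897, 2.25, 1.881, 0.552, 0.225 → Σ = 5.805
T = 5.805 / 2.832 = 2.049788… → 2.05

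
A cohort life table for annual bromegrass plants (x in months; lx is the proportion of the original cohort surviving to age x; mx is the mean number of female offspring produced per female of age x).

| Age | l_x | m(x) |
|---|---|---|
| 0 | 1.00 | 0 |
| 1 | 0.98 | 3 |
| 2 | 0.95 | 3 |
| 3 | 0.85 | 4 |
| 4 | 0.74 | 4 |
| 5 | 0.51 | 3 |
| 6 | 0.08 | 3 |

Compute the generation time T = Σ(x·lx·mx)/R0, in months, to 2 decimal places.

2.86

lx·mx: 0, 2.94, 2.85, 3.4, 2.96, 1.53, 0.24 → R0 = 13.92
x·lx·mx: 0, 2.94, 5.7, 10.2, 11.84, 7.65, 1.44 → Σ = 39.77
T = 39.77 / 13.92 = 2.85704… → 2.86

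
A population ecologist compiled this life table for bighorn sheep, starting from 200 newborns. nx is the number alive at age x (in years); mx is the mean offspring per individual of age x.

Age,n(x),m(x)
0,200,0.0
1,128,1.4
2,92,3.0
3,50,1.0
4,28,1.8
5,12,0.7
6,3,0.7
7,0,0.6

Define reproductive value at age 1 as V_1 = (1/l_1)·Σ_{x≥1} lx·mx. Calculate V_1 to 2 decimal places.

4.42

lx = nx/n0 = nx/200: 1, 0.64, 0.46, 0.25, 0.14, 0.06, 0.015, 0
lx·mx for x ≥ 1: 0.896, 1.38, 0.25, 0.252, 0.042, 0.0105, 0 → sum = 2.8305
V_1 = 2.8305 / l_1 = 2.8305 / 0.64 = 4.422656… → 4.42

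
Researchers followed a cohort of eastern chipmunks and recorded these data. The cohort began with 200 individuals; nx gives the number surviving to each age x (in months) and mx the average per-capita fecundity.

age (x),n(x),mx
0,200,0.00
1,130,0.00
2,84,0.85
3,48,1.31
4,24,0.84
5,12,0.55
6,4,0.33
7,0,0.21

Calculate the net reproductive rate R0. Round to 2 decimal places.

lx = nx/n0 = nx/200: 1, 0.65, 0.42, 0.24, 0.12, 0.06, 0.02, 0
lx·mx by age: 0, 0, 0.357, 0.3144, 0.1008, 0.033, 0.0066, 0
R0 = Σ lx·mx = 0.8118 → 0.81

0.81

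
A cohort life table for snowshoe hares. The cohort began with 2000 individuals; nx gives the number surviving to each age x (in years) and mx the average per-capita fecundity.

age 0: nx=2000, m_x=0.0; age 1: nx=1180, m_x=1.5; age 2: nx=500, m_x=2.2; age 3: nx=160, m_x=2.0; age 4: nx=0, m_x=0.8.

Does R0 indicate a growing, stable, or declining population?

lx = nx/n0 = nx/2000: 1, 0.59, 0.25, 0.08, 0
R0 = Σ lx·mx = 0 + 0.885 + 0.55 + 0.16 + 0 = 1.595
R0 > 1, so the population is growing.

growing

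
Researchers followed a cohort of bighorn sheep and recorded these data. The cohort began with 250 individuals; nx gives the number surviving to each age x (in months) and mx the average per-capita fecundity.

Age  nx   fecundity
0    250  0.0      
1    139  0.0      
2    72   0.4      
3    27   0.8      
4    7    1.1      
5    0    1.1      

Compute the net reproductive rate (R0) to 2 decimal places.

0.23

lx = nx/n0 = nx/250: 1, 0.556, 0.288, 0.108, 0.028, 0
lx·mx by age: 0, 0, 0.1152, 0.0864, 0.0308, 0
R0 = Σ lx·mx = 0.2324 → 0.23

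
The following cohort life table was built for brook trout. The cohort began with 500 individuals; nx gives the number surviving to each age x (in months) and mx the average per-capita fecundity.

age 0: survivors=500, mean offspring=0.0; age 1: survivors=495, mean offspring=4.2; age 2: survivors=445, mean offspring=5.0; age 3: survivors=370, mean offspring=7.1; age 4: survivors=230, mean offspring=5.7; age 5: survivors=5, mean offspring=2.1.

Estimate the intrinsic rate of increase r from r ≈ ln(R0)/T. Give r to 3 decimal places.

1.174

lx = nx/n0 = nx/500: 1, 0.99, 0.89, 0.74, 0.46, 0.01
R0 = Σ lx·mx = 0 + 4.158 + 4.45 + 5.254 + 2.622 + 0.021 = 16.505
Σ x·lx·mx = 39.413; T = 39.413/16.505 = 2.38794…
r ≈ ln(R0)/T = ln(16.505)/2.38794… = 1.17409… → 1.174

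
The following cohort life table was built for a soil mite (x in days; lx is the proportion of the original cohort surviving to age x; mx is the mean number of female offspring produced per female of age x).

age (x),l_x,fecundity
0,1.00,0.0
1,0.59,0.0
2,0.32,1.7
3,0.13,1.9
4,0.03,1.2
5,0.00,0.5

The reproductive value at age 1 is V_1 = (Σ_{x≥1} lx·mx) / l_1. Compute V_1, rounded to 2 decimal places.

1.40

lx·mx for x ≥ 1: 0, 0.544, 0.247, 0.036, 0 → sum = 0.827
V_1 = 0.827 / l_1 = 0.827 / 0.59 = 1.401695… → 1.40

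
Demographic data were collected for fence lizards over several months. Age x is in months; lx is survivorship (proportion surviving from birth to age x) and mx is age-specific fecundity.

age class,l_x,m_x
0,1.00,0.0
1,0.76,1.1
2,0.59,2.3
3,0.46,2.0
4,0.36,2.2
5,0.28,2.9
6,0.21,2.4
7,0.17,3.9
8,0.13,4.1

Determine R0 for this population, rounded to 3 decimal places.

lx·mx by age: 0, 0.836, 1.357, 0.92, 0.792, 0.812, 0.504, 0.663, 0.533
R0 = Σ lx·mx = 6.417 → 6.417

6.417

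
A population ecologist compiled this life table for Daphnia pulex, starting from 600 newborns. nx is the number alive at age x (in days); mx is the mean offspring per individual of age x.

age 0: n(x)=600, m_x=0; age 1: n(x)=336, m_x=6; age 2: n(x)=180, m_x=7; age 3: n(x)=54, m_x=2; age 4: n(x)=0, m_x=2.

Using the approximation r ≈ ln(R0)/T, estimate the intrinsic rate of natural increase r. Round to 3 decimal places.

lx = nx/n0 = nx/600: 1, 0.56, 0.3, 0.09, 0
R0 = Σ lx·mx = 0 + 3.36 + 2.1 + 0.18 + 0 = 5.64
Σ x·lx·mx = 8.1; T = 8.1/5.64 = 1.43617…
r ≈ ln(R0)/T = ln(5.64)/1.43617… = 1.20451… → 1.205

1.205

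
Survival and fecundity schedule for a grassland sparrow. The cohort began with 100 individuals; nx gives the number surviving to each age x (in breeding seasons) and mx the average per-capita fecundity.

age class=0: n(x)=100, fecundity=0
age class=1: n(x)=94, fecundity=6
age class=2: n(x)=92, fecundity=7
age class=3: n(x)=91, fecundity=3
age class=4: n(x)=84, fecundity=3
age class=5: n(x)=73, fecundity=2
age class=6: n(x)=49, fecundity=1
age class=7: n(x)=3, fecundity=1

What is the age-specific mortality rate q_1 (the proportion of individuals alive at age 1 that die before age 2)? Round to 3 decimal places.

lx = nx/n0 = nx/100: 1, 0.94, 0.92, 0.91, 0.84, 0.73, 0.49, 0.03
q_1 = (l_1 − l_2) / l_1 = (0.94 − 0.92) / 0.94
     = 0.02 / 0.94 = 0.021277… → 0.021

0.021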